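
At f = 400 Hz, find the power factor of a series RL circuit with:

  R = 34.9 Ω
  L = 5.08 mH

Step 1 — Angular frequency: ω = 2π·f = 2π·400 = 2513 rad/s.
Step 2 — Component impedances:
  R: Z = R = 34.9 Ω
  L: Z = jωL = j·2513·0.00508 = 0 + j12.77 Ω
Step 3 — Series combination: Z_total = R + L = 34.9 + j12.77 Ω = 37.16∠20.1° Ω.
Step 4 — Power factor: PF = cos(φ) = Re(Z)/|Z| = 34.9/37.162 = 0.9391.
Step 5 — Type: Im(Z) = 12.77 ⇒ lagging (phase φ = 20.1°).

PF = 0.9391 (lagging, φ = 20.1°)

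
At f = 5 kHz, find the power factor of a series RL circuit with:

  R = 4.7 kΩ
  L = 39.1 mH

Step 1 — Angular frequency: ω = 2π·f = 2π·5000 = 3.142e+04 rad/s.
Step 2 — Component impedances:
  R: Z = R = 4700 Ω
  L: Z = jωL = j·3.142e+04·0.0391 = 0 + j1228 Ω
Step 3 — Series combination: Z_total = R + L = 4700 + j1228 Ω = 4858∠14.6° Ω.
Step 4 — Power factor: PF = cos(φ) = Re(Z)/|Z| = 4700/4858 = 0.9675.
Step 5 — Type: Im(Z) = 1228 ⇒ lagging (phase φ = 14.6°).

PF = 0.9675 (lagging, φ = 14.6°)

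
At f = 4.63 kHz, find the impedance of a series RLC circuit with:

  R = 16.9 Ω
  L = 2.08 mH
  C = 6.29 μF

Step 1 — Angular frequency: ω = 2π·f = 2π·4630 = 2.909e+04 rad/s.
Step 2 — Component impedances:
  R: Z = R = 16.9 Ω
  L: Z = jωL = j·2.909e+04·0.00208 = 0 + j60.51 Ω
  C: Z = 1/(jωC) = -j/(ω·C) = 0 - j5.465 Ω
Step 3 — Series combination: Z_total = R + L + C = 16.9 + j55.04 Ω = 57.58∠72.9° Ω.

Z = 16.9 + j55.04 Ω = 57.58∠72.9° Ω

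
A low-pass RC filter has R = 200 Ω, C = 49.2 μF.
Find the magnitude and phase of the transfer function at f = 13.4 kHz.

Step 1 — Angular frequency: ω = 2π·1.34e+04 = 8.419e+04 rad/s.
Step 2 — Transfer function: H(jω) = 1/(1 + jωRC).
Step 3 — Denominator: 1 + jωRC = 1 + j·8.419e+04·200·4.92e-05 = 1 + j828.5.
Step 4 — H = 1.457e-06 - j0.001207.
Step 5 — Magnitude: |H| = 0.001207 (-58.4 dB); phase: φ = -89.9°.

|H| = 0.001207 (-58.4 dB), φ = -89.9°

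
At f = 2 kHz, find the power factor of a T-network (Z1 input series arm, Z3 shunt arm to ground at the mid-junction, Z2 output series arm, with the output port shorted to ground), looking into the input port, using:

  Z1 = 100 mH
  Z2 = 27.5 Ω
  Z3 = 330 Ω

Step 1 — Angular frequency: ω = 2π·f = 2π·2000 = 1.257e+04 rad/s.
Step 2 — Component impedances:
  Z1: Z = jωL = j·1.257e+04·0.1 = 0 + j1257 Ω
  Z2: Z = R = 27.5 Ω
  Z3: Z = R = 330 Ω
Step 3 — With the output port shorted to ground, the output series arm Z2 runs from the junction to ground; the shunt arm Z3 also runs from the junction to ground. They appear in parallel: Z3 || Z2 = 25.38 Ω.
Step 4 — Series with input arm Z1: Z_in = Z1 + (Z3 || Z2) = 25.38 + j1257 Ω = 1257∠88.8° Ω.
Step 5 — Power factor: PF = cos(φ) = Re(Z)/|Z| = 25.385/1256.9 = 0.0202.
Step 6 — Type: Im(Z) = 1257 ⇒ lagging (phase φ = 88.8°).

PF = 0.0202 (lagging, φ = 88.8°)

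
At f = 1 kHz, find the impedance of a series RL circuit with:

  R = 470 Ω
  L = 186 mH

Step 1 — Angular frequency: ω = 2π·f = 2π·1000 = 6283 rad/s.
Step 2 — Component impedances:
  R: Z = R = 470 Ω
  L: Z = jωL = j·6283·0.186 = 0 + j1169 Ω
Step 3 — Series combination: Z_total = R + L = 470 + j1169 Ω = 1260∠68.1° Ω.

Z = 470 + j1169 Ω = 1260∠68.1° Ω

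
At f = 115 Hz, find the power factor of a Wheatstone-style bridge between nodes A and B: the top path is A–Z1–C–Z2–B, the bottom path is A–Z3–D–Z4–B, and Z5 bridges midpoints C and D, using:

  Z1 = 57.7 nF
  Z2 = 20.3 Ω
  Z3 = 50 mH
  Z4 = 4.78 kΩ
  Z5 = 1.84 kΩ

Step 1 — Angular frequency: ω = 2π·f = 2π·115 = 722.6 rad/s.
Step 2 — Component impedances:
  Z1: Z = 1/(jωC) = -j/(ω·C) = 0 - j2.399e+04 Ω
  Z2: Z = R = 20.3 Ω
  Z3: Z = jωL = j·722.6·0.05 = 0 + j36.13 Ω
  Z4: Z = R = 4780 Ω
  Z5: Z = R = 1840 Ω
Step 3 — Bridge requires nodal analysis (the Z5 bridge couples midpoints C and D, so the two paths cannot be reduced to a simple series/parallel combination). Setting node B to ground and injecting 1 A at node A, the 3-node admittance system at A, C, D solves to V_A = Z_AB = 1339 - j37.07 Ω = 1340∠-1.6° Ω.
Step 4 — Power factor: PF = cos(φ) = Re(Z)/|Z| = 1339.1/1339.6 = 0.9996.
Step 5 — Type: Im(Z) = -37.07 ⇒ leading (phase φ = -1.6°).

PF = 0.9996 (leading, φ = -1.6°)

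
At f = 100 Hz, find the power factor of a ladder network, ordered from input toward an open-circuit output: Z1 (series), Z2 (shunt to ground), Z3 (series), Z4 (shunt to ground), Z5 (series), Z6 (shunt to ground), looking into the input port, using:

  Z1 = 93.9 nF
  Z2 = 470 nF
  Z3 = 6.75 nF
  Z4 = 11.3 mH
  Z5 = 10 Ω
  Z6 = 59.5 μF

Step 1 — Angular frequency: ω = 2π·f = 2π·100 = 628.3 rad/s.
Step 2 — Component impedances:
  Z1: Z = 1/(jωC) = -j/(ω·C) = 0 - j1.695e+04 Ω
  Z2: Z = 1/(jωC) = -j/(ω·C) = 0 - j3386 Ω
  Z3: Z = 1/(jωC) = -j/(ω·C) = 0 - j2.358e+05 Ω
  Z4: Z = jωL = j·628.3·0.0113 = 0 + j7.1 Ω
  Z5: Z = R = 10 Ω
  Z6: Z = 1/(jωC) = -j/(ω·C) = 0 - j26.75 Ω
Step 3 — Ladder network (open output): work backward from the far end, alternating series and parallel combinations. Z_in = 0.0002079 - j2.029e+04 Ω = 2.029e+04∠-90.0° Ω.
Step 4 — Power factor: PF = cos(φ) = Re(Z)/|Z| = 0.0002079/2.029e+04 = 1.025e-08.
Step 5 — Type: Im(Z) = -2.029e+04 ⇒ leading (phase φ = -90.0°).

PF = 1.025e-08 (leading, φ = -90.0°)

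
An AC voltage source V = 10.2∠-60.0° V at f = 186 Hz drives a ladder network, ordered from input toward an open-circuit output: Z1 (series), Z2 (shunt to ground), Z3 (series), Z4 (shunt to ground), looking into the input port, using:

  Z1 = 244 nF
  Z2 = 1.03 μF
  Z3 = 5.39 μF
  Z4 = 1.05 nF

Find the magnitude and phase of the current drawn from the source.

Step 1 — Angular frequency: ω = 2π·f = 2π·186 = 1169 rad/s.
Step 2 — Component impedances:
  Z1: Z = 1/(jωC) = -j/(ω·C) = 0 - j3507 Ω
  Z2: Z = 1/(jωC) = -j/(ω·C) = 0 - j830.7 Ω
  Z3: Z = 1/(jωC) = -j/(ω·C) = 0 - j158.8 Ω
  Z4: Z = 1/(jωC) = -j/(ω·C) = 0 - j8.149e+05 Ω
Step 3 — Ladder network (open output): work backward from the far end, alternating series and parallel combinations. Z_in = 0 - j4337 Ω = 4337∠-90.0° Ω.
Step 4 — Source phasor: V = 10.2∠-60.0° V = 5.1 - j8.833 V.
Step 5 — Ohm's law: I = V / Z_total = (5.1 - j8.833) / (0 - j4337) = 0.002037 + j0.001176 A.
Step 6 — Convert to polar: |I| = 0.002352 A, ∠I = 30.0°.

I = 0.002352∠30.0° A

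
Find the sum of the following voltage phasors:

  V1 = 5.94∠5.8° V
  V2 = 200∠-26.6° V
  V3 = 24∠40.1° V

Step 1 — Convert each phasor to rectangular form:
  V1 = 5.94·(cos(5.8°) + j·sin(5.8°)) = 5.91 + j0.6003 V
  V2 = 200·(cos(-26.6°) + j·sin(-26.6°)) = 178.8 - j89.55 V
  V3 = 24·(cos(40.1°) + j·sin(40.1°)) = 18.36 + j15.46 V
Step 2 — Sum components: V_total = 203.1 - j73.49 V.
Step 3 — Convert to polar: |V_total| = 216 V, ∠V_total = -19.9°.

V_total = 216∠-19.9° V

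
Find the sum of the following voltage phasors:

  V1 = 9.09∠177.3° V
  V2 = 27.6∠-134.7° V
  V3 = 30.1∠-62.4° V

Step 1 — Convert each phasor to rectangular form:
  V1 = 9.09·(cos(177.3°) + j·sin(177.3°)) = -9.08 + j0.4282 V
  V2 = 27.6·(cos(-134.7°) + j·sin(-134.7°)) = -19.41 - j19.62 V
  V3 = 30.1·(cos(-62.4°) + j·sin(-62.4°)) = 13.95 - j26.67 V
Step 2 — Sum components: V_total = -14.55 - j45.86 V.
Step 3 — Convert to polar: |V_total| = 48.12 V, ∠V_total = -107.6°.

V_total = 48.12∠-107.6° V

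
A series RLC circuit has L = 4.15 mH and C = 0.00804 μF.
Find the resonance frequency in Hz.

Step 1 — Resonance condition Im(Z)=0 gives ω₀ = 1/√(LC).
Step 2 — ω₀ = 1/√(0.00415·8.04e-09) = 1.731e+05 rad/s.
Step 3 — f₀ = ω₀/(2π) = 2.755e+04 Hz.

f₀ = 2.755e+04 Hz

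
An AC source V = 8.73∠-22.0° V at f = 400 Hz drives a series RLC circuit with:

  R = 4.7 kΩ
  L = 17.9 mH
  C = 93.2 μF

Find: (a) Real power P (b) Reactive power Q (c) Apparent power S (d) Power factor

Step 1 — Angular frequency: ω = 2π·f = 2π·400 = 2513 rad/s.
Step 2 — Component impedances:
  R: Z = R = 4700 Ω
  L: Z = jωL = j·2513·0.0179 = 0 + j44.99 Ω
  C: Z = 1/(jωC) = -j/(ω·C) = 0 - j4.269 Ω
Step 3 — Series combination: Z_total = R + L + C = 4700 + j40.72 Ω = 4700∠0.5° Ω.
Step 4 — Source phasor: V = 8.73∠-22.0° V = 8.094 - j3.27 V.
Step 5 — Current: I = V / Z = 0.001716 - j0.0007107 A = 0.001857∠-22.5° A.
Step 6 — Complex power: S = V·I* = 0.01621 + j0.0001405 VA.
Step 7 — Real power: P = Re(S) = 0.01621 W.
Step 8 — Reactive power: Q = Im(S) = 0.0001405 VAR.
Step 9 — Apparent power: |S| = 0.01621 VA.
Step 10 — Power factor: PF = P/|S| = 1 (lagging).

(a) P = 0.01621 W  (b) Q = 0.0001405 VAR  (c) S = 0.01621 VA  (d) PF = 1 (lagging)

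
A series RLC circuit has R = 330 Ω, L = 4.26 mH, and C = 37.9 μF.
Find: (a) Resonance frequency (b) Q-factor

Step 1 — Resonance condition Im(Z)=0 gives ω₀ = 1/√(LC).
Step 2 — ω₀ = 1/√(0.00426·3.79e-05) = 2489 rad/s.
Step 3 — f₀ = ω₀/(2π) = 396.1 Hz.
Step 4 — Series Q: Q = ω₀L/R = 2489·0.00426/330 = 0.03213.

(a) f₀ = 396.1 Hz  (b) Q = 0.03213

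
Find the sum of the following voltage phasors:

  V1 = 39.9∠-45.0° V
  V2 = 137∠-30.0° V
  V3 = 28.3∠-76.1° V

Step 1 — Convert each phasor to rectangular form:
  V1 = 39.9·(cos(-45.0°) + j·sin(-45.0°)) = 28.21 - j28.21 V
  V2 = 137·(cos(-30.0°) + j·sin(-30.0°)) = 118.6 - j68.5 V
  V3 = 28.3·(cos(-76.1°) + j·sin(-76.1°)) = 6.798 - j27.47 V
Step 2 — Sum components: V_total = 153.7 - j124.2 V.
Step 3 — Convert to polar: |V_total| = 197.6 V, ∠V_total = -38.9°.

V_total = 197.6∠-38.9° V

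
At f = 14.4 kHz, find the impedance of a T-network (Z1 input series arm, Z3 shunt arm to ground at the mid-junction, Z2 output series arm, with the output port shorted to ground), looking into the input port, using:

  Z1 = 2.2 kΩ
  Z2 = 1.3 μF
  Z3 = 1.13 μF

Step 1 — Angular frequency: ω = 2π·f = 2π·1.44e+04 = 9.048e+04 rad/s.
Step 2 — Component impedances:
  Z1: Z = R = 2200 Ω
  Z2: Z = 1/(jωC) = -j/(ω·C) = 0 - j8.502 Ω
  Z3: Z = 1/(jωC) = -j/(ω·C) = 0 - j9.781 Ω
Step 3 — With the output port shorted to ground, the output series arm Z2 runs from the junction to ground; the shunt arm Z3 also runs from the junction to ground. They appear in parallel: Z3 || Z2 = 0 - j4.548 Ω.
Step 4 — Series with input arm Z1: Z_in = Z1 + (Z3 || Z2) = 2200 - j4.548 Ω = 2200∠-0.1° Ω.

Z = 2200 - j4.548 Ω = 2200∠-0.1° Ω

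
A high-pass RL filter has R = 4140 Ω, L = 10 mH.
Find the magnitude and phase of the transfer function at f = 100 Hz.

Step 1 — Angular frequency: ω = 2π·100 = 628.3 rad/s.
Step 2 — Transfer function: H(jω) = jωL/(R + jωL).
Step 3 — Numerator jωL = j·6.283; denominator R + jωL = 4140 + j6.283.
Step 4 — H = 2.303e-06 + j0.001518.
Step 5 — Magnitude: |H| = 0.001518 (-56.4 dB); phase: φ = 89.9°.

|H| = 0.001518 (-56.4 dB), φ = 89.9°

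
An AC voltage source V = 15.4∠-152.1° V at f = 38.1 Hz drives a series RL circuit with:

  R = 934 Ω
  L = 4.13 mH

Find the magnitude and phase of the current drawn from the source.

Step 1 — Angular frequency: ω = 2π·f = 2π·38.1 = 239.4 rad/s.
Step 2 — Component impedances:
  R: Z = R = 934 Ω
  L: Z = jωL = j·239.4·0.00413 = 0 + j0.9887 Ω
Step 3 — Series combination: Z_total = R + L = 934 + j0.9887 Ω = 934∠0.1° Ω.
Step 4 — Source phasor: V = 15.4∠-152.1° V = -13.61 - j7.206 V.
Step 5 — Ohm's law: I = V / Z_total = (-13.61 - j7.206) / (934 + j0.9887) = -0.01458 - j0.0077 A.
Step 6 — Convert to polar: |I| = 0.01649 A, ∠I = -152.2°.

I = 0.01649∠-152.2° A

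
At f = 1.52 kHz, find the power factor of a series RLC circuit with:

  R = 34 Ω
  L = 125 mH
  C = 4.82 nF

Step 1 — Angular frequency: ω = 2π·f = 2π·1520 = 9550 rad/s.
Step 2 — Component impedances:
  R: Z = R = 34 Ω
  L: Z = jωL = j·9550·0.125 = 0 + j1194 Ω
  C: Z = 1/(jωC) = -j/(ω·C) = 0 - j2.172e+04 Ω
Step 3 — Series combination: Z_total = R + L + C = 34 - j2.053e+04 Ω = 2.053e+04∠-89.9° Ω.
Step 4 — Power factor: PF = cos(φ) = Re(Z)/|Z| = 34/2.053e+04 = 0.001656.
Step 5 — Type: Im(Z) = -2.053e+04 ⇒ leading (phase φ = -89.9°).

PF = 0.001656 (leading, φ = -89.9°)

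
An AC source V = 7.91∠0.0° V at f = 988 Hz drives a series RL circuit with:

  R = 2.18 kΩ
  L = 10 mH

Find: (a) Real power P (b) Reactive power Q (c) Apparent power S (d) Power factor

Step 1 — Angular frequency: ω = 2π·f = 2π·988 = 6208 rad/s.
Step 2 — Component impedances:
  R: Z = R = 2180 Ω
  L: Z = jωL = j·6208·0.01 = 0 + j62.08 Ω
Step 3 — Series combination: Z_total = R + L = 2180 + j62.08 Ω = 2181∠1.6° Ω.
Step 4 — Source phasor: V = 7.91∠0.0° V = 7.91 V.
Step 5 — Current: I = V / Z = 0.003626 - j0.0001032 A = 0.003627∠-1.6° A.
Step 6 — Complex power: S = V·I* = 0.02868 + j0.0008166 VA.
Step 7 — Real power: P = Re(S) = 0.02868 W.
Step 8 — Reactive power: Q = Im(S) = 0.0008166 VAR.
Step 9 — Apparent power: |S| = 0.02869 VA.
Step 10 — Power factor: PF = P/|S| = 0.9996 (lagging).

(a) P = 0.02868 W  (b) Q = 0.0008166 VAR  (c) S = 0.02869 VA  (d) PF = 0.9996 (lagging)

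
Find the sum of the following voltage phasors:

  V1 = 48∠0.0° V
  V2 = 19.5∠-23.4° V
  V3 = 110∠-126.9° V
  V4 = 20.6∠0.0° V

Step 1 — Convert each phasor to rectangular form:
  V1 = 48·(cos(0.0°) + j·sin(0.0°)) = 48 V
  V2 = 19.5·(cos(-23.4°) + j·sin(-23.4°)) = 17.9 - j7.744 V
  V3 = 110·(cos(-126.9°) + j·sin(-126.9°)) = -66.05 - j87.97 V
  V4 = 20.6·(cos(0.0°) + j·sin(0.0°)) = 20.6 V
Step 2 — Sum components: V_total = 20.45 - j95.71 V.
Step 3 — Convert to polar: |V_total| = 97.87 V, ∠V_total = -77.9°.

V_total = 97.87∠-77.9° V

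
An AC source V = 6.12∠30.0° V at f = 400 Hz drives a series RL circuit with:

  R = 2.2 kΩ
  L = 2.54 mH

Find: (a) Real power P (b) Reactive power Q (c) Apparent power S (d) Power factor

Step 1 — Angular frequency: ω = 2π·f = 2π·400 = 2513 rad/s.
Step 2 — Component impedances:
  R: Z = R = 2200 Ω
  L: Z = jωL = j·2513·0.00254 = 0 + j6.384 Ω
Step 3 — Series combination: Z_total = R + L = 2200 + j6.384 Ω = 2200∠0.2° Ω.
Step 4 — Source phasor: V = 6.12∠30.0° V = 5.3 + j3.06 V.
Step 5 — Current: I = V / Z = 0.002413 + j0.001384 A = 0.002782∠29.8° A.
Step 6 — Complex power: S = V·I* = 0.01702 + j4.94e-05 VA.
Step 7 — Real power: P = Re(S) = 0.01702 W.
Step 8 — Reactive power: Q = Im(S) = 4.94e-05 VAR.
Step 9 — Apparent power: |S| = 0.01702 VA.
Step 10 — Power factor: PF = P/|S| = 1 (lagging).

(a) P = 0.01702 W  (b) Q = 4.94e-05 VAR  (c) S = 0.01702 VA  (d) PF = 1 (lagging)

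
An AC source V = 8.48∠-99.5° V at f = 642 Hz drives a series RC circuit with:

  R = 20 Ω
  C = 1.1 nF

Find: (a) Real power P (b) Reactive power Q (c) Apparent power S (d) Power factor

Step 1 — Angular frequency: ω = 2π·f = 2π·642 = 4034 rad/s.
Step 2 — Component impedances:
  R: Z = R = 20 Ω
  C: Z = 1/(jωC) = -j/(ω·C) = 0 - j2.254e+05 Ω
Step 3 — Series combination: Z_total = R + C = 20 - j2.254e+05 Ω = 2.254e+05∠-90.0° Ω.
Step 4 — Source phasor: V = 8.48∠-99.5° V = -1.4 - j8.364 V.
Step 5 — Current: I = V / Z = 3.711e-05 - j6.214e-06 A = 3.763e-05∠-9.5° A.
Step 6 — Complex power: S = V·I* = 2.832e-08 - j0.0003191 VA.
Step 7 — Real power: P = Re(S) = 2.832e-08 W.
Step 8 — Reactive power: Q = Im(S) = -0.0003191 VAR.
Step 9 — Apparent power: |S| = 0.0003191 VA.
Step 10 — Power factor: PF = P/|S| = 8.874e-05 (leading).

(a) P = 2.832e-08 W  (b) Q = -0.0003191 VAR  (c) S = 0.0003191 VA  (d) PF = 8.874e-05 (leading)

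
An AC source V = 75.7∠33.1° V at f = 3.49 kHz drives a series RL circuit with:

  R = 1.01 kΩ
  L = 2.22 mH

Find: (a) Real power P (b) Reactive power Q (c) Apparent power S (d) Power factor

Step 1 — Angular frequency: ω = 2π·f = 2π·3490 = 2.193e+04 rad/s.
Step 2 — Component impedances:
  R: Z = R = 1010 Ω
  L: Z = jωL = j·2.193e+04·0.00222 = 0 + j48.68 Ω
Step 3 — Series combination: Z_total = R + L = 1010 + j48.68 Ω = 1011∠2.8° Ω.
Step 4 — Source phasor: V = 75.7∠33.1° V = 63.42 + j41.34 V.
Step 5 — Current: I = V / Z = 0.06461 + j0.03782 A = 0.07486∠30.3° A.
Step 6 — Complex power: S = V·I* = 5.661 + j0.2728 VA.
Step 7 — Real power: P = Re(S) = 5.661 W.
Step 8 — Reactive power: Q = Im(S) = 0.2728 VAR.
Step 9 — Apparent power: |S| = 5.667 VA.
Step 10 — Power factor: PF = P/|S| = 0.9988 (lagging).

(a) P = 5.661 W  (b) Q = 0.2728 VAR  (c) S = 5.667 VA  (d) PF = 0.9988 (lagging)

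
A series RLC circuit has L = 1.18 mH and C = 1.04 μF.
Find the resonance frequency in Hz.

Step 1 — Resonance condition Im(Z)=0 gives ω₀ = 1/√(LC).
Step 2 — ω₀ = 1/√(0.00118·1.04e-06) = 2.855e+04 rad/s.
Step 3 — f₀ = ω₀/(2π) = 4543 Hz.

f₀ = 4543 Hz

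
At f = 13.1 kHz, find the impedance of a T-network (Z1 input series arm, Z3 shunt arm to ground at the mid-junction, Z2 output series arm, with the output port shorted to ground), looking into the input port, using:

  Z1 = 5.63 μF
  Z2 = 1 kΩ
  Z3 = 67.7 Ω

Step 1 — Angular frequency: ω = 2π·f = 2π·1.31e+04 = 8.231e+04 rad/s.
Step 2 — Component impedances:
  Z1: Z = 1/(jωC) = -j/(ω·C) = 0 - j2.158 Ω
  Z2: Z = R = 1000 Ω
  Z3: Z = R = 67.7 Ω
Step 3 — With the output port shorted to ground, the output series arm Z2 runs from the junction to ground; the shunt arm Z3 also runs from the junction to ground. They appear in parallel: Z3 || Z2 = 63.41 Ω.
Step 4 — Series with input arm Z1: Z_in = Z1 + (Z3 || Z2) = 63.41 - j2.158 Ω = 63.44∠-1.9° Ω.

Z = 63.41 - j2.158 Ω = 63.44∠-1.9° Ω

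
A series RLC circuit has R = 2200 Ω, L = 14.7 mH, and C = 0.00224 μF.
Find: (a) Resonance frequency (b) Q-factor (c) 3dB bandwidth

Step 1 — Resonance condition Im(Z)=0 gives ω₀ = 1/√(LC).
Step 2 — ω₀ = 1/√(0.0147·2.24e-09) = 1.743e+05 rad/s.
Step 3 — f₀ = ω₀/(2π) = 2.774e+04 Hz.
Step 4 — Series Q: Q = ω₀L/R = 1.743e+05·0.0147/2200 = 1.164.
Step 5 — 3dB bandwidth: Δω = ω₀/Q = 1.497e+05 rad/s; BW = Δω/(2π) = 2.382e+04 Hz.

(a) f₀ = 2.774e+04 Hz  (b) Q = 1.164  (c) BW = 2.382e+04 Hz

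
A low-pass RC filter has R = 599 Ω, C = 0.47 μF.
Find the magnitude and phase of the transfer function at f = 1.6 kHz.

Step 1 — Angular frequency: ω = 2π·1600 = 1.005e+04 rad/s.
Step 2 — Transfer function: H(jω) = 1/(1 + jωRC).
Step 3 — Denominator: 1 + jωRC = 1 + j·1.005e+04·599·4.7e-07 = 1 + j2.83.
Step 4 — H = 0.111 - j0.3141.
Step 5 — Magnitude: |H| = 0.3331 (-9.5 dB); phase: φ = -70.5°.

|H| = 0.3331 (-9.5 dB), φ = -70.5°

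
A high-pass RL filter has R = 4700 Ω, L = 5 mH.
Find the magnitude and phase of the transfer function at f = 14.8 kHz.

Step 1 — Angular frequency: ω = 2π·1.48e+04 = 9.299e+04 rad/s.
Step 2 — Transfer function: H(jω) = jωL/(R + jωL).
Step 3 — Numerator jωL = j·465; denominator R + jωL = 4700 + j465.
Step 4 — H = 0.009692 + j0.09797.
Step 5 — Magnitude: |H| = 0.09845 (-20.1 dB); phase: φ = 84.4°.

|H| = 0.09845 (-20.1 dB), φ = 84.4°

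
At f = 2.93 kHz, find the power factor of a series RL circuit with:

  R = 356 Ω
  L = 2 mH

Step 1 — Angular frequency: ω = 2π·f = 2π·2930 = 1.841e+04 rad/s.
Step 2 — Component impedances:
  R: Z = R = 356 Ω
  L: Z = jωL = j·1.841e+04·0.002 = 0 + j36.82 Ω
Step 3 — Series combination: Z_total = R + L = 356 + j36.82 Ω = 357.9∠5.9° Ω.
Step 4 — Power factor: PF = cos(φ) = Re(Z)/|Z| = 356/357.9 = 0.9947.
Step 5 — Type: Im(Z) = 36.82 ⇒ lagging (phase φ = 5.9°).

PF = 0.9947 (lagging, φ = 5.9°)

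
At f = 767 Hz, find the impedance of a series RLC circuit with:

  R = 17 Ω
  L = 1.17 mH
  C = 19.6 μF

Step 1 — Angular frequency: ω = 2π·f = 2π·767 = 4819 rad/s.
Step 2 — Component impedances:
  R: Z = R = 17 Ω
  L: Z = jωL = j·4819·0.00117 = 0 + j5.638 Ω
  C: Z = 1/(jωC) = -j/(ω·C) = 0 - j10.59 Ω
Step 3 — Series combination: Z_total = R + L + C = 17 - j4.948 Ω = 17.71∠-16.2° Ω.

Z = 17 - j4.948 Ω = 17.71∠-16.2° Ω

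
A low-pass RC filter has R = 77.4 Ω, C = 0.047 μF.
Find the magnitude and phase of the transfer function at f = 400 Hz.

Step 1 — Angular frequency: ω = 2π·400 = 2513 rad/s.
Step 2 — Transfer function: H(jω) = 1/(1 + jωRC).
Step 3 — Denominator: 1 + jωRC = 1 + j·2513·77.4·4.7e-08 = 1 + j0.009143.
Step 4 — H = 0.9999 - j0.009142.
Step 5 — Magnitude: |H| = 1 (-0.0 dB); phase: φ = -0.5°.

|H| = 1 (-0.0 dB), φ = -0.5°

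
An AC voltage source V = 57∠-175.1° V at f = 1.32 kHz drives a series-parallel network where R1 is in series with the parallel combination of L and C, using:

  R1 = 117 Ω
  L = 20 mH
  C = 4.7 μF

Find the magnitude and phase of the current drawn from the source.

Step 1 — Angular frequency: ω = 2π·f = 2π·1320 = 8294 rad/s.
Step 2 — Component impedances:
  R1: Z = R = 117 Ω
  L: Z = jωL = j·8294·0.02 = 0 + j165.9 Ω
  C: Z = 1/(jωC) = -j/(ω·C) = 0 - j25.65 Ω
Step 3 — Parallel branch: L || C = 1/(1/L + 1/C) = 0 - j30.35 Ω.
Step 4 — Series with R1: Z_total = R1 + (L || C) = 117 - j30.35 Ω = 120.9∠-14.5° Ω.
Step 5 — Source phasor: V = 57∠-175.1° V = -56.79 - j4.869 V.
Step 6 — Ohm's law: I = V / Z_total = (-56.79 - j4.869) / (117 - j30.35) = -0.4447 - j0.157 A.
Step 7 — Convert to polar: |I| = 0.4716 A, ∠I = -160.6°.

I = 0.4716∠-160.6° A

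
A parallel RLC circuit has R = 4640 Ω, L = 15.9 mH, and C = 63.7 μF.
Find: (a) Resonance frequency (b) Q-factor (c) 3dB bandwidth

Step 1 — Resonance: ω₀ = 1/√(LC) = 1/√(0.0159·6.37e-05) = 993.6 rad/s.
Step 2 — f₀ = ω₀/(2π) = 158.1 Hz.
Step 3 — Parallel Q: Q = R/(ω₀L) = 4640/(993.6·0.0159) = 293.7.
Step 4 — Bandwidth: Δω = ω₀/Q = 3.383 rad/s; BW = Δω/(2π) = 0.5385 Hz.

(a) f₀ = 158.1 Hz  (b) Q = 293.7  (c) BW = 0.5385 Hz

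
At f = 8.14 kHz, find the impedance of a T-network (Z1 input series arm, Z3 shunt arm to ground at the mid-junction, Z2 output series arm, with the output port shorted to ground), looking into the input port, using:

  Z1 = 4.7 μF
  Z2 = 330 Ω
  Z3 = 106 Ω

Step 1 — Angular frequency: ω = 2π·f = 2π·8140 = 5.115e+04 rad/s.
Step 2 — Component impedances:
  Z1: Z = 1/(jωC) = -j/(ω·C) = 0 - j4.16 Ω
  Z2: Z = R = 330 Ω
  Z3: Z = R = 106 Ω
Step 3 — With the output port shorted to ground, the output series arm Z2 runs from the junction to ground; the shunt arm Z3 also runs from the junction to ground. They appear in parallel: Z3 || Z2 = 80.23 Ω.
Step 4 — Series with input arm Z1: Z_in = Z1 + (Z3 || Z2) = 80.23 - j4.16 Ω = 80.34∠-3.0° Ω.

Z = 80.23 - j4.16 Ω = 80.34∠-3.0° Ω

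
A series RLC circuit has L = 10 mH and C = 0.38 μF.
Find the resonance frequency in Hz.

Step 1 — Resonance condition Im(Z)=0 gives ω₀ = 1/√(LC).
Step 2 — ω₀ = 1/√(0.01·3.8e-07) = 1.622e+04 rad/s.
Step 3 — f₀ = ω₀/(2π) = 2582 Hz.

f₀ = 2582 Hz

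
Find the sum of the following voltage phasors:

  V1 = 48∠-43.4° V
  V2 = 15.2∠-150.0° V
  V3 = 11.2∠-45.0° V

Step 1 — Convert each phasor to rectangular form:
  V1 = 48·(cos(-43.4°) + j·sin(-43.4°)) = 34.88 - j32.98 V
  V2 = 15.2·(cos(-150.0°) + j·sin(-150.0°)) = -13.16 - j7.6 V
  V3 = 11.2·(cos(-45.0°) + j·sin(-45.0°)) = 7.92 - j7.92 V
Step 2 — Sum components: V_total = 29.63 - j48.5 V.
Step 3 — Convert to polar: |V_total| = 56.84 V, ∠V_total = -58.6°.

V_total = 56.84∠-58.6° V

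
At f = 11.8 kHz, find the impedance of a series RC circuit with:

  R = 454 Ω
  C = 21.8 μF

Step 1 — Angular frequency: ω = 2π·f = 2π·1.18e+04 = 7.414e+04 rad/s.
Step 2 — Component impedances:
  R: Z = R = 454 Ω
  C: Z = 1/(jωC) = -j/(ω·C) = 0 - j0.6187 Ω
Step 3 — Series combination: Z_total = R + C = 454 - j0.6187 Ω = 454∠-0.1° Ω.

Z = 454 - j0.6187 Ω = 454∠-0.1° Ω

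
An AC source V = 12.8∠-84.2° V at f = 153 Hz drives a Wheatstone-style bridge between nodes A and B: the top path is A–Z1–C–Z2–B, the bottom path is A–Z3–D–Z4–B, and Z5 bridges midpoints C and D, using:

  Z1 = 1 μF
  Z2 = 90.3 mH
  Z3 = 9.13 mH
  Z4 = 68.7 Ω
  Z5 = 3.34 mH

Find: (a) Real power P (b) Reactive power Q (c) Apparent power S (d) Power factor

Step 1 — Angular frequency: ω = 2π·f = 2π·153 = 961.3 rad/s.
Step 2 — Component impedances:
  Z1: Z = 1/(jωC) = -j/(ω·C) = 0 - j1040 Ω
  Z2: Z = jωL = j·961.3·0.0903 = 0 + j86.81 Ω
  Z3: Z = jωL = j·961.3·0.00913 = 0 + j8.777 Ω
  Z4: Z = R = 68.7 Ω
  Z5: Z = jωL = j·961.3·0.00334 = 0 + j3.211 Ω
Step 3 — Bridge requires nodal analysis (the Z5 bridge couples midpoints C and D, so the two paths cannot be reduced to a simple series/parallel combination). Setting node B to ground and injecting 1 A at node A, the 3-node admittance system at A, C, D solves to V_A = Z_AB = 43.44 + j42 Ω = 60.43∠44.0° Ω.
Step 4 — Source phasor: V = 12.8∠-84.2° V = 1.294 - j12.73 V.
Step 5 — Current: I = V / Z = -0.1311 - j0.1664 A = 0.2118∠-128.2° A.
Step 6 — Complex power: S = V·I* = 1.949 + j1.885 VA.
Step 7 — Real power: P = Re(S) = 1.949 W.
Step 8 — Reactive power: Q = Im(S) = 1.885 VAR.
Step 9 — Apparent power: |S| = 2.711 VA.
Step 10 — Power factor: PF = P/|S| = 0.7189 (lagging).

(a) P = 1.949 W  (b) Q = 1.885 VAR  (c) S = 2.711 VA  (d) PF = 0.7189 (lagging)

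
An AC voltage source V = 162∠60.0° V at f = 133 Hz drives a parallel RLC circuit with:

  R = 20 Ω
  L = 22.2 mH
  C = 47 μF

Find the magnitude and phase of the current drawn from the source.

Step 1 — Angular frequency: ω = 2π·f = 2π·133 = 835.7 rad/s.
Step 2 — Component impedances:
  R: Z = R = 20 Ω
  L: Z = jωL = j·835.7·0.0222 = 0 + j18.55 Ω
  C: Z = 1/(jωC) = -j/(ω·C) = 0 - j25.46 Ω
Step 3 — Parallel combination: 1/Z_total = 1/R + 1/L + 1/C; Z_total = 18.42 + j5.39 Ω = 19.2∠16.3° Ω.
Step 4 — Source phasor: V = 162∠60.0° V = 81 + j140.3 V.
Step 5 — Ohm's law: I = V / Z_total = (81 + j140.3) / (18.42 + j5.39) = 6.102 + j5.83 A.
Step 6 — Convert to polar: |I| = 8.439 A, ∠I = 43.7°.

I = 8.439∠43.7° A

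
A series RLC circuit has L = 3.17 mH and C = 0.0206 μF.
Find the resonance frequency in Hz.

Step 1 — Resonance condition Im(Z)=0 gives ω₀ = 1/√(LC).
Step 2 — ω₀ = 1/√(0.00317·2.06e-08) = 1.237e+05 rad/s.
Step 3 — f₀ = ω₀/(2π) = 1.97e+04 Hz.

f₀ = 1.97e+04 Hz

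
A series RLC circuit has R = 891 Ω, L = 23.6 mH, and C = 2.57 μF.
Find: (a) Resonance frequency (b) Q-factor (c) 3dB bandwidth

Step 1 — Resonance: ω₀ = 1/√(LC) = 1/√(0.0236·2.57e-06) = 4060 rad/s.
Step 2 — f₀ = ω₀/(2π) = 646.2 Hz.
Step 3 — Series Q: Q = ω₀L/R = 4060·0.0236/891 = 0.1076.
Step 4 — Bandwidth: Δω = ω₀/Q = 3.775e+04 rad/s; BW = Δω/(2π) = 6009 Hz.

(a) f₀ = 646.2 Hz  (b) Q = 0.1076  (c) BW = 6009 Hz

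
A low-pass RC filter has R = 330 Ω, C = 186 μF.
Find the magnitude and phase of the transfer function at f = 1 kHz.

Step 1 — Angular frequency: ω = 2π·1000 = 6283 rad/s.
Step 2 — Transfer function: H(jω) = 1/(1 + jωRC).
Step 3 — Denominator: 1 + jωRC = 1 + j·6283·330·0.000186 = 1 + j385.7.
Step 4 — H = 6.723e-06 - j0.002593.
Step 5 — Magnitude: |H| = 0.002593 (-51.7 dB); phase: φ = -89.9°.

|H| = 0.002593 (-51.7 dB), φ = -89.9°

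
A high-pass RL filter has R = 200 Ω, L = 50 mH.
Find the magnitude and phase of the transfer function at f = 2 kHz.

Step 1 — Angular frequency: ω = 2π·2000 = 1.257e+04 rad/s.
Step 2 — Transfer function: H(jω) = jωL/(R + jωL).
Step 3 — Numerator jωL = j·628.3; denominator R + jωL = 200 + j628.3.
Step 4 — H = 0.908 + j0.289.
Step 5 — Magnitude: |H| = 0.9529 (-0.4 dB); phase: φ = 17.7°.

|H| = 0.9529 (-0.4 dB), φ = 17.7°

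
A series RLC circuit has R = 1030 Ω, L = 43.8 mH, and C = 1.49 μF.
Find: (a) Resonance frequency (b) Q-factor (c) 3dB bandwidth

Step 1 — Resonance: ω₀ = 1/√(LC) = 1/√(0.0438·1.49e-06) = 3914 rad/s.
Step 2 — f₀ = ω₀/(2π) = 623 Hz.
Step 3 — Series Q: Q = ω₀L/R = 3914·0.0438/1030 = 0.1665.
Step 4 — Bandwidth: Δω = ω₀/Q = 2.352e+04 rad/s; BW = Δω/(2π) = 3743 Hz.

(a) f₀ = 623 Hz  (b) Q = 0.1665  (c) BW = 3743 Hz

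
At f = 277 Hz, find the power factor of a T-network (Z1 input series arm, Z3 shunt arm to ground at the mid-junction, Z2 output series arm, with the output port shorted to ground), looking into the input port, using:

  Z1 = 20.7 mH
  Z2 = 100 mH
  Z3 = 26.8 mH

Step 1 — Angular frequency: ω = 2π·f = 2π·277 = 1740 rad/s.
Step 2 — Component impedances:
  Z1: Z = jωL = j·1740·0.0207 = 0 + j36.03 Ω
  Z2: Z = jωL = j·1740·0.1 = 0 + j174 Ω
  Z3: Z = jωL = j·1740·0.0268 = 0 + j46.64 Ω
Step 3 — With the output port shorted to ground, the output series arm Z2 runs from the junction to ground; the shunt arm Z3 also runs from the junction to ground. They appear in parallel: Z3 || Z2 = 0 + j36.79 Ω.
Step 4 — Series with input arm Z1: Z_in = Z1 + (Z3 || Z2) = 0 + j72.81 Ω = 72.81∠90.0° Ω.
Step 5 — Power factor: PF = cos(φ) = Re(Z)/|Z| = 0/72.81 = 0.
Step 6 — Type: Im(Z) = 72.81 ⇒ lagging (phase φ = 90.0°).

PF = 0 (lagging, φ = 90.0°)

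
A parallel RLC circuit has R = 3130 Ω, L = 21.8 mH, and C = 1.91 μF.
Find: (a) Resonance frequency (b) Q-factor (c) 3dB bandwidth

Step 1 — Resonance: ω₀ = 1/√(LC) = 1/√(0.0218·1.91e-06) = 4901 rad/s.
Step 2 — f₀ = ω₀/(2π) = 780 Hz.
Step 3 — Parallel Q: Q = R/(ω₀L) = 3130/(4901·0.0218) = 29.3.
Step 4 — Bandwidth: Δω = ω₀/Q = 167.3 rad/s; BW = Δω/(2π) = 26.62 Hz.

(a) f₀ = 780 Hz  (b) Q = 29.3  (c) BW = 26.62 Hz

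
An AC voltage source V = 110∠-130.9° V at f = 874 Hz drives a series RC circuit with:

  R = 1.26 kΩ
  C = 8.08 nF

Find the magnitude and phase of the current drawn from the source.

Step 1 — Angular frequency: ω = 2π·f = 2π·874 = 5492 rad/s.
Step 2 — Component impedances:
  R: Z = R = 1260 Ω
  C: Z = 1/(jωC) = -j/(ω·C) = 0 - j2.254e+04 Ω
Step 3 — Series combination: Z_total = R + C = 1260 - j2.254e+04 Ω = 2.257e+04∠-86.8° Ω.
Step 4 — Source phasor: V = 110∠-130.9° V = -72.02 - j83.14 V.
Step 5 — Ohm's law: I = V / Z_total = (-72.02 - j83.14) / (1260 - j2.254e+04) = 0.0035 - j0.003391 A.
Step 6 — Convert to polar: |I| = 0.004873 A, ∠I = -44.1°.

I = 0.004873∠-44.1° A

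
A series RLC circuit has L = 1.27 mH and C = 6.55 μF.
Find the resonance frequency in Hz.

Step 1 — Resonance condition Im(Z)=0 gives ω₀ = 1/√(LC).
Step 2 — ω₀ = 1/√(0.00127·6.55e-06) = 1.096e+04 rad/s.
Step 3 — f₀ = ω₀/(2π) = 1745 Hz.

f₀ = 1745 Hz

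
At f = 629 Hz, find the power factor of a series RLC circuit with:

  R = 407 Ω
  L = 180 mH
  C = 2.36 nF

Step 1 — Angular frequency: ω = 2π·f = 2π·629 = 3952 rad/s.
Step 2 — Component impedances:
  R: Z = R = 407 Ω
  L: Z = jωL = j·3952·0.18 = 0 + j711.4 Ω
  C: Z = 1/(jωC) = -j/(ω·C) = 0 - j1.072e+05 Ω
Step 3 — Series combination: Z_total = R + L + C = 407 - j1.065e+05 Ω = 1.065e+05∠-89.8° Ω.
Step 4 — Power factor: PF = cos(φ) = Re(Z)/|Z| = 407/106505 = 0.003821.
Step 5 — Type: Im(Z) = -1.065e+05 ⇒ leading (phase φ = -89.8°).

PF = 0.003821 (leading, φ = -89.8°)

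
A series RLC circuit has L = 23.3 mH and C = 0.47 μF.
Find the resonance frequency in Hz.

Step 1 — Resonance condition Im(Z)=0 gives ω₀ = 1/√(LC).
Step 2 — ω₀ = 1/√(0.0233·4.7e-07) = 9556 rad/s.
Step 3 — f₀ = ω₀/(2π) = 1521 Hz.

f₀ = 1521 Hz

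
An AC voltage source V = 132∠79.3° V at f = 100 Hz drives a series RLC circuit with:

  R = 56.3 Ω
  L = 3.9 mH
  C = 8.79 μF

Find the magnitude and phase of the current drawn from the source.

Step 1 — Angular frequency: ω = 2π·f = 2π·100 = 628.3 rad/s.
Step 2 — Component impedances:
  R: Z = R = 56.3 Ω
  L: Z = jωL = j·628.3·0.0039 = 0 + j2.45 Ω
  C: Z = 1/(jωC) = -j/(ω·C) = 0 - j181.1 Ω
Step 3 — Series combination: Z_total = R + L + C = 56.3 - j178.6 Ω = 187.3∠-72.5° Ω.
Step 4 — Source phasor: V = 132∠79.3° V = 24.51 + j129.7 V.
Step 5 — Ohm's law: I = V / Z_total = (24.51 + j129.7) / (56.3 - j178.6) = -0.6212 + j0.333 A.
Step 6 — Convert to polar: |I| = 0.7048 A, ∠I = 151.8°.

I = 0.7048∠151.8° A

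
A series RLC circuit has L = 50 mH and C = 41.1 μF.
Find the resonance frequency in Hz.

Step 1 — Resonance condition Im(Z)=0 gives ω₀ = 1/√(LC).
Step 2 — ω₀ = 1/√(0.05·4.11e-05) = 697.6 rad/s.
Step 3 — f₀ = ω₀/(2π) = 111 Hz.

f₀ = 111 Hz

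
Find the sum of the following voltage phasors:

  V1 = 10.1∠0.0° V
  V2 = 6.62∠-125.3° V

Step 1 — Convert each phasor to rectangular form:
  V1 = 10.1·(cos(0.0°) + j·sin(0.0°)) = 10.1 V
  V2 = 6.62·(cos(-125.3°) + j·sin(-125.3°)) = -3.825 - j5.403 V
Step 2 — Sum components: V_total = 6.275 - j5.403 V.
Step 3 — Convert to polar: |V_total| = 8.28 V, ∠V_total = -40.7°.

V_total = 8.28∠-40.7° V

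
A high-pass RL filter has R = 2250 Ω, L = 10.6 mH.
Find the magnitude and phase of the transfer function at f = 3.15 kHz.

Step 1 — Angular frequency: ω = 2π·3150 = 1.979e+04 rad/s.
Step 2 — Transfer function: H(jω) = jωL/(R + jωL).
Step 3 — Numerator jωL = j·209.8; denominator R + jωL = 2250 + j209.8.
Step 4 — H = 0.008619 + j0.09244.
Step 5 — Magnitude: |H| = 0.09284 (-20.6 dB); phase: φ = 84.7°.

|H| = 0.09284 (-20.6 dB), φ = 84.7°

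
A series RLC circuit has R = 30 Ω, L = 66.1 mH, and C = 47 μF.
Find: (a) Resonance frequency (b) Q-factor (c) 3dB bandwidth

Step 1 — Resonance: ω₀ = 1/√(LC) = 1/√(0.0661·4.7e-05) = 567.3 rad/s.
Step 2 — f₀ = ω₀/(2π) = 90.3 Hz.
Step 3 — Series Q: Q = ω₀L/R = 567.3·0.0661/30 = 1.25.
Step 4 — Bandwidth: Δω = ω₀/Q = 453.9 rad/s; BW = Δω/(2π) = 72.23 Hz.

(a) f₀ = 90.3 Hz  (b) Q = 1.25  (c) BW = 72.23 Hz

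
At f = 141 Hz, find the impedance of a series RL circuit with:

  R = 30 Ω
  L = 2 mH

Step 1 — Angular frequency: ω = 2π·f = 2π·141 = 885.9 rad/s.
Step 2 — Component impedances:
  R: Z = R = 30 Ω
  L: Z = jωL = j·885.9·0.002 = 0 + j1.772 Ω
Step 3 — Series combination: Z_total = R + L = 30 + j1.772 Ω = 30.05∠3.4° Ω.

Z = 30 + j1.772 Ω = 30.05∠3.4° Ω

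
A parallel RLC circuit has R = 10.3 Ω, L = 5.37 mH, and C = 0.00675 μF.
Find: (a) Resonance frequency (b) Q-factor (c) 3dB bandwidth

Step 1 — Resonance: ω₀ = 1/√(LC) = 1/√(0.00537·6.75e-09) = 1.661e+05 rad/s.
Step 2 — f₀ = ω₀/(2π) = 2.644e+04 Hz.
Step 3 — Parallel Q: Q = R/(ω₀L) = 10.3/(1.661e+05·0.00537) = 0.01155.
Step 4 — Bandwidth: Δω = ω₀/Q = 1.438e+07 rad/s; BW = Δω/(2π) = 2.289e+06 Hz.

(a) f₀ = 2.644e+04 Hz  (b) Q = 0.01155  (c) BW = 2.289e+06 Hz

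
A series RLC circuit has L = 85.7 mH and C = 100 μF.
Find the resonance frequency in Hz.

Step 1 — Resonance condition Im(Z)=0 gives ω₀ = 1/√(LC).
Step 2 — ω₀ = 1/√(0.0857·0.0001) = 341.6 rad/s.
Step 3 — f₀ = ω₀/(2π) = 54.37 Hz.

f₀ = 54.37 Hz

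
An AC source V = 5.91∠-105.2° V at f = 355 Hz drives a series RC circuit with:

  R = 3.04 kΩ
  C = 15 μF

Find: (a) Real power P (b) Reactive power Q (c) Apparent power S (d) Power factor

Step 1 — Angular frequency: ω = 2π·f = 2π·355 = 2231 rad/s.
Step 2 — Component impedances:
  R: Z = R = 3040 Ω
  C: Z = 1/(jωC) = -j/(ω·C) = 0 - j29.89 Ω
Step 3 — Series combination: Z_total = R + C = 3040 - j29.89 Ω = 3040∠-0.6° Ω.
Step 4 — Source phasor: V = 5.91∠-105.2° V = -1.55 - j5.703 V.
Step 5 — Current: I = V / Z = -0.0004912 - j0.001881 A = 0.001944∠-104.6° A.
Step 6 — Complex power: S = V·I* = 0.01149 - j0.000113 VA.
Step 7 — Real power: P = Re(S) = 0.01149 W.
Step 8 — Reactive power: Q = Im(S) = -0.000113 VAR.
Step 9 — Apparent power: |S| = 0.01149 VA.
Step 10 — Power factor: PF = P/|S| = 1 (leading).

(a) P = 0.01149 W  (b) Q = -0.000113 VAR  (c) S = 0.01149 VA  (d) PF = 1 (leading)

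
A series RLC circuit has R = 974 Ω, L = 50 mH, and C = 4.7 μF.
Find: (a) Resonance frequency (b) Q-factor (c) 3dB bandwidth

Step 1 — Resonance: ω₀ = 1/√(LC) = 1/√(0.05·4.7e-06) = 2063 rad/s.
Step 2 — f₀ = ω₀/(2π) = 328.3 Hz.
Step 3 — Series Q: Q = ω₀L/R = 2063·0.05/974 = 0.1059.
Step 4 — Bandwidth: Δω = ω₀/Q = 1.948e+04 rad/s; BW = Δω/(2π) = 3100 Hz.

(a) f₀ = 328.3 Hz  (b) Q = 0.1059  (c) BW = 3100 Hz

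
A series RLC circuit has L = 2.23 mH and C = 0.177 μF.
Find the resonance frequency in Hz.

Step 1 — Resonance condition Im(Z)=0 gives ω₀ = 1/√(LC).
Step 2 — ω₀ = 1/√(0.00223·1.77e-07) = 5.033e+04 rad/s.
Step 3 — f₀ = ω₀/(2π) = 8011 Hz.

f₀ = 8011 Hz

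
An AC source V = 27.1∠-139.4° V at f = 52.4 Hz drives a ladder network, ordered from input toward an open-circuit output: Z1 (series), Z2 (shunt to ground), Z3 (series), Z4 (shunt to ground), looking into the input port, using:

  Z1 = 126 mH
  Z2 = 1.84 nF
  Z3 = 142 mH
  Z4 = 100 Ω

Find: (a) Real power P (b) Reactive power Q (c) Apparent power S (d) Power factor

Step 1 — Angular frequency: ω = 2π·f = 2π·52.4 = 329.2 rad/s.
Step 2 — Component impedances:
  Z1: Z = jωL = j·329.2·0.126 = 0 + j41.48 Ω
  Z2: Z = 1/(jωC) = -j/(ω·C) = 0 - j1.651e+06 Ω
  Z3: Z = jωL = j·329.2·0.142 = 0 + j46.75 Ω
  Z4: Z = R = 100 Ω
Step 3 — Ladder network (open output): work backward from the far end, alternating series and parallel combinations. Z_in = 100 + j88.23 Ω = 133.4∠41.4° Ω.
Step 4 — Source phasor: V = 27.1∠-139.4° V = -20.58 - j17.64 V.
Step 5 — Current: I = V / Z = -0.2032 + j0.002911 A = 0.2032∠179.2° A.
Step 6 — Complex power: S = V·I* = 4.129 + j3.643 VA.
Step 7 — Real power: P = Re(S) = 4.129 W.
Step 8 — Reactive power: Q = Im(S) = 3.643 VAR.
Step 9 — Apparent power: |S| = 5.507 VA.
Step 10 — Power factor: PF = P/|S| = 0.7499 (lagging).

(a) P = 4.129 W  (b) Q = 3.643 VAR  (c) S = 5.507 VA  (d) PF = 0.7499 (lagging)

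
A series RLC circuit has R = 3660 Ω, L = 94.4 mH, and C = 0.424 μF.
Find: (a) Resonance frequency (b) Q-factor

Step 1 — Resonance condition Im(Z)=0 gives ω₀ = 1/√(LC).
Step 2 — ω₀ = 1/√(0.0944·4.24e-07) = 4998 rad/s.
Step 3 — f₀ = ω₀/(2π) = 795.5 Hz.
Step 4 — Series Q: Q = ω₀L/R = 4998·0.0944/3660 = 0.1289.

(a) f₀ = 795.5 Hz  (b) Q = 0.1289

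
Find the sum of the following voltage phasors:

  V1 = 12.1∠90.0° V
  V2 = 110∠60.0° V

Step 1 — Convert each phasor to rectangular form:
  V1 = 12.1·(cos(90.0°) + j·sin(90.0°)) = 0 + j12.1 V
  V2 = 110·(cos(60.0°) + j·sin(60.0°)) = 55 + j95.26 V
Step 2 — Sum components: V_total = 55 + j107.4 V.
Step 3 — Convert to polar: |V_total| = 120.6 V, ∠V_total = 62.9°.

V_total = 120.6∠62.9° V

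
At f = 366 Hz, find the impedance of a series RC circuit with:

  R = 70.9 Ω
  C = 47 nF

Step 1 — Angular frequency: ω = 2π·f = 2π·366 = 2300 rad/s.
Step 2 — Component impedances:
  R: Z = R = 70.9 Ω
  C: Z = 1/(jωC) = -j/(ω·C) = 0 - j9252 Ω
Step 3 — Series combination: Z_total = R + C = 70.9 - j9252 Ω = 9252∠-89.6° Ω.

Z = 70.9 - j9252 Ω = 9252∠-89.6° Ω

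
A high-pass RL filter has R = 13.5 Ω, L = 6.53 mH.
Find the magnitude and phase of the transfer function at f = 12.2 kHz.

Step 1 — Angular frequency: ω = 2π·1.22e+04 = 7.665e+04 rad/s.
Step 2 — Transfer function: H(jω) = jωL/(R + jωL).
Step 3 — Numerator jωL = j·500.6; denominator R + jωL = 13.5 + j500.6.
Step 4 — H = 0.9993 + j0.02695.
Step 5 — Magnitude: |H| = 0.9996 (-0.0 dB); phase: φ = 1.5°.

|H| = 0.9996 (-0.0 dB), φ = 1.5°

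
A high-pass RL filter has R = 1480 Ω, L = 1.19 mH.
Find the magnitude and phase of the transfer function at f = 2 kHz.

Step 1 — Angular frequency: ω = 2π·2000 = 1.257e+04 rad/s.
Step 2 — Transfer function: H(jω) = jωL/(R + jωL).
Step 3 — Numerator jωL = j·14.95; denominator R + jωL = 1480 + j14.95.
Step 4 — H = 0.0001021 + j0.0101.
Step 5 — Magnitude: |H| = 0.0101 (-39.9 dB); phase: φ = 89.4°.

|H| = 0.0101 (-39.9 dB), φ = 89.4°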